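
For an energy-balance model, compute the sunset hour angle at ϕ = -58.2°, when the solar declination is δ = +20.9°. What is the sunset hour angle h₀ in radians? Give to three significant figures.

h₀ = 0.907 rad

cos h₀ = −tan ϕ · tan δ = −tan(-58.2°) × tan(+20.900°) = 0.6159, so h₀ = 0.9073 rad = 51.98°.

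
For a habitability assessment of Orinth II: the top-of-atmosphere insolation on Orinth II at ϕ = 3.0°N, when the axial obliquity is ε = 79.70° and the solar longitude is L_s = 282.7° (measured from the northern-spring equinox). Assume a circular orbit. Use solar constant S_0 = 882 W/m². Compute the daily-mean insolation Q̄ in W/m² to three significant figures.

Q̄ ≈ 57.8 W/m²

Solar declination: sin δ = sin ε · sin L_s = sin 79.70° × sin 282.7° = -0.95981, so δ = -73.702°.
cos h₀ = −tan(+3.0°) tan(-73.702°) = 0.1792, h₀ = 1.3906 rad.
Bracket: h₀ sin ϕ sin δ + cos ϕ cos δ sin h₀ = 1.3906×0.05234×-0.95981 + 0.99863×0.28064×0.98381 = -0.069859 + 0.275718 = 0.205859.
Q̄ = (S_0/π) × [bracket] = (882/π) × 0.205859 = 57.79 W/m².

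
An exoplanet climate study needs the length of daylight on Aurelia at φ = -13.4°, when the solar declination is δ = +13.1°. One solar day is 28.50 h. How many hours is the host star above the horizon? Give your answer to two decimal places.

13.75 h

cos H₀ = −tan φ · tan δ = −tan(-13.4°) × tan(+13.100°) = 0.0554, so H₀ = 1.5153 rad = 86.82°.
Daylight = 2H₀/(2π) × 28.50 h = (1.5153/π) × 28.50 = 13.75 h.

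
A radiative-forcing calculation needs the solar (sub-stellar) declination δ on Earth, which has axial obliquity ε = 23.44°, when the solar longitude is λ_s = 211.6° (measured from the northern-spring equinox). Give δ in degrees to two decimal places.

sin δ = sin ε · sin λ_s = sin 23.44° × sin 211.6° = -0.208436.
δ = arcsin(-0.208436) = -12.03°.

δ = -12.03°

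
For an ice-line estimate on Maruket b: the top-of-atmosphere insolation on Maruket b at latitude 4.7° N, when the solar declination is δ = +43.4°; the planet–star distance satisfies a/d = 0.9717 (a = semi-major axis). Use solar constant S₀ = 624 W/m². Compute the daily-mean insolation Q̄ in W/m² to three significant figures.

Q̄ ≈ 153 W/m²

cos H₀ = −tan(+4.7°) tan(+43.400°) = -0.0777, H₀ = 1.6486 rad.
Bracket: H₀ sin φ sin δ + cos φ cos δ sin H₀ = 1.6486×0.08194×0.68709 + 0.99664×0.72657×0.99697 = 0.092816 + 0.721935 = 0.814751.
Inverse-square distance factor (a/d)² = 0.9717² = 0.944201.
Q̄ = (S₀/π) × 0.944201 × [bracket] = (624/π) × 0.944201 × 0.814751 = 152.8 W/m².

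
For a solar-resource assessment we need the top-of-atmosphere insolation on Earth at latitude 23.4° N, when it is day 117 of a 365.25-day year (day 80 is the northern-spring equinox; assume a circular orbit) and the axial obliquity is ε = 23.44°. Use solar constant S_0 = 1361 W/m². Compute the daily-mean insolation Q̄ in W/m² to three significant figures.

Solar longitude: L_s = 360° × (117 − 80)/365.25 = 36.468°.
sin δ = sin 23.44° × sin 36.468° = 0.23644, so δ = +13.676°.
cos h₀ = −tan(+23.4°) tan(+13.676°) = -0.1053, h₀ = 1.6763 rad.
Bracket: h₀ sin ϕ sin δ + cos ϕ cos δ sin h₀ = 1.6763×0.39715×0.23644 + 0.91775×0.97165×0.99444 = 0.157408 + 0.886774 = 1.044182.
Q̄ = (S_0/π) × [bracket] = (1361/π) × 1.044182 = 452.4 W/m².

Q̄ ≈ 452 W/m²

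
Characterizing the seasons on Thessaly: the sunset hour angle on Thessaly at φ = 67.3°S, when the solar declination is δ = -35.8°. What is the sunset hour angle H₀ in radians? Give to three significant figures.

H₀ = 3.14 rad

Sunrise equation: cos H₀ = −tan φ · tan δ = -1.7241 ≤ −1, so the host star never sets (polar day) and H₀ = π.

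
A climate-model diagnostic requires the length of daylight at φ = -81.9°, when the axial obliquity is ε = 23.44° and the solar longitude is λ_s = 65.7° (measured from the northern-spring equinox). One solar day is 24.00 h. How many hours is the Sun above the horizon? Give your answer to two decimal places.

0.00 h

Solar declination: sin δ = sin ε · sin λ_s = sin 23.44° × sin 65.7° = 0.36255, so δ = +21.257°.
cos H₀ = −tan φ · tan δ = 2.7333 ≥ 1, so the Sun never rises (polar night) and H₀ = 0.
Daylight = 2H₀/(2π) × 24.00 h = (0.0000/π) × 24.00 = 0.00 h.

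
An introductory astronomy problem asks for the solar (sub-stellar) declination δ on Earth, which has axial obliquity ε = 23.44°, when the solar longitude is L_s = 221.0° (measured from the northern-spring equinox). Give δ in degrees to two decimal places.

δ = -15.13°

sin δ = sin ε · sin L_s = sin 23.44° × sin 221.0° = -0.260973.
δ = arcsin(-0.260973) = -15.13°.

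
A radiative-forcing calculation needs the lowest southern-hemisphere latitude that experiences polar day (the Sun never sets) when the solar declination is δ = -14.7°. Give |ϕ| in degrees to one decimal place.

Polar day requires cos h₀ = −tan ϕ tan δ ≤ −1, i.e. tan ϕ tan δ ≥ 1.
The boundary is |tan ϕ| · |tan δ| = 1, so |ϕ| = 90° − |δ| = 90° − 14.7° = 75.3° in the southern hemisphere.

|ϕ| = 75.3°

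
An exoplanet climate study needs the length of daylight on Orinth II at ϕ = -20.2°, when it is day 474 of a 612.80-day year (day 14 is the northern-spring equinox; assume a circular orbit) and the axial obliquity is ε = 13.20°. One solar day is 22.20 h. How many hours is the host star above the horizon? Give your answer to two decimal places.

11.71 h

Solar longitude: L_s = 360° × (474 − 14)/612.80 = 270.235°.
sin δ = sin 13.20° × sin 270.235° = -0.22835, so δ = -13.200°.
cos h₀ = −tan ϕ · tan δ = −tan(-20.2°) × tan(-13.200°) = -0.0863, so h₀ = 1.6572 rad = 94.95°.
Daylight = 2h₀/(2π) × 22.20 h = (1.6572/π) × 22.20 = 11.71 h.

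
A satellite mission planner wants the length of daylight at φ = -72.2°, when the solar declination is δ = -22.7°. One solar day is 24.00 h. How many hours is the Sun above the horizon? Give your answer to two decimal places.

Sunrise equation: cos H₀ = −tan φ · tan δ = -1.3029 ≤ −1, so the Sun never sets (polar day) and H₀ = π.
Daylight = 2H₀/(2π) × 24.00 h = (3.1416/π) × 24.00 = 24.00 h.

24.00 h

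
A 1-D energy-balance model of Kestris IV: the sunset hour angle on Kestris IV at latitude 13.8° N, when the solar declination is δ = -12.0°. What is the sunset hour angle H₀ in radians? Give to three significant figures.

cos H₀ = −tan φ · tan δ = −tan(+13.8°) × tan(-12.000°) = 0.0522, so H₀ = 1.5186 rad = 87.01°.

H₀ = 1.52 rad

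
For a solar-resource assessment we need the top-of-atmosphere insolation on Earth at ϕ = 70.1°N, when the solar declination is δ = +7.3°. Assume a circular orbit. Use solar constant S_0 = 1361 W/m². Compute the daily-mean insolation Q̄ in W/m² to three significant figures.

cos h₀ = −tan(+70.1°) tan(+7.300°) = -0.3539, h₀ = 1.9325 rad.
Bracket: h₀ sin ϕ sin δ + cos ϕ cos δ sin h₀ = 1.9325×0.94029×0.12706 + 0.34038×0.99189×0.93529 = 0.230882 + 0.315772 = 0.546654.
Q̄ = (S_0/π) × [bracket] = (1361/π) × 0.546654 = 236.8 W/m².

Q̄ ≈ 237 W/m²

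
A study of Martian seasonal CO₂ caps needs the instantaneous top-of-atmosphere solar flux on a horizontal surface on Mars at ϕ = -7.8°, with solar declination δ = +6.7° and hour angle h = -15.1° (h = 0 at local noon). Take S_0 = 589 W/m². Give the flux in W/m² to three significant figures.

550 W/m²

cos θ_z = sin ϕ sin δ + cos ϕ cos δ cos h = -0.015834 + 0.950007 = 0.934173.
Flux = S_0 · cos θ_z = 589 × 0.934173 = 550.2 W/m².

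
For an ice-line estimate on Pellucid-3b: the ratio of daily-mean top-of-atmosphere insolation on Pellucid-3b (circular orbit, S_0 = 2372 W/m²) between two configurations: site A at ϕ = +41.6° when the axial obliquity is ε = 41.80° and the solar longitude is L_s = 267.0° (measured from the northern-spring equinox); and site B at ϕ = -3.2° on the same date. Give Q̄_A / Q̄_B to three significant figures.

— Configuration A (ϕ=+41.6°):
Solar declination: sin δ = sin ε · sin L_s = sin 41.80° × sin 267.0° = -0.66562, so δ = -41.730°.
cos h₀ = −tan(+41.6°) tan(-41.730°) = 0.7919, h₀ = 0.6569 rad.
Bracket: h₀ sin ϕ sin δ + cos ϕ cos δ sin h₀ = 0.6569×0.66393×-0.66562 + 0.74780×0.74629×0.61069 = -0.290301 + 0.340811 = 0.050510.
Q̄ = (S_0/π) × [bracket] = (2372/π) × 0.050510 = 38.137 W/m².
— Configuration B (ϕ=-3.2°):
cos h₀ = −tan(-3.2°) tan(-41.730°) = -0.0499, h₀ = 1.6207 rad.
Bracket: h₀ sin ϕ sin δ + cos ϕ cos δ sin h₀ = 1.6207×-0.05582×-0.66562 + 0.99844×0.74629×0.99876 = 0.060217 + 0.744202 = 0.804419.
Q̄ = (S_0/π) × [bracket] = (2372/π) × 0.804419 = 607.36 W/m².
Ratio Q̄_A / Q̄_B = 38.137 / 607.36 = 0.06279.

Q̄_A / Q̄_B ≈ 0.0628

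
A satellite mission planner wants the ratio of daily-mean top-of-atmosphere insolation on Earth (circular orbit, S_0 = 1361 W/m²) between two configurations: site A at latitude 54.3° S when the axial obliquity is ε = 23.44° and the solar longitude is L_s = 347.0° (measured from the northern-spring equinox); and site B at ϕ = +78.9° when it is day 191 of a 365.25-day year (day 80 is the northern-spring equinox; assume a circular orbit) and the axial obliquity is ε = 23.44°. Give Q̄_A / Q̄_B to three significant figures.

Q̄_A / Q̄_B ≈ 0.605

— Configuration A (ϕ=-54.3°):
Solar declination: sin δ = sin ε · sin L_s = sin 23.44° × sin 347.0° = -0.08948, so δ = -5.134°.
cos h₀ = −tan(-54.3°) tan(-5.134°) = -0.1250, h₀ = 1.6962 rad.
Bracket: h₀ sin ϕ sin δ + cos ϕ cos δ sin h₀ = 1.6962×-0.81208×-0.08948 + 0.58354×0.99599×0.99215 = 0.123254 + 0.576638 = 0.699892.
Q̄ = (S_0/π) × [bracket] = (1361/π) × 0.699892 = 303.21 W/m².
— Configuration B (ϕ=+78.9°):
Solar longitude: L_s = 360° × (191 − 80)/365.25 = 109.405°.
sin δ = sin 23.44° × sin 109.405° = 0.37519, so δ = +22.036°.
cos h₀ = −tan(+78.9°) tan(+22.036°) = -2.0631 ≤ −1 ⇒ polar day, h₀ = π.
Bracket: h₀ sin ϕ sin δ + cos ϕ cos δ sin h₀ = 3.1416×0.98129×0.37519 + 0.19252×0.92695×0.00000 = 1.156643 + 0.000000 = 1.156643.
Q̄ = (S_0/π) × [bracket] = (1361/π) × 1.156643 = 501.08 W/m².
Ratio Q̄_A / Q̄_B = 303.21 / 501.08 = 0.6051.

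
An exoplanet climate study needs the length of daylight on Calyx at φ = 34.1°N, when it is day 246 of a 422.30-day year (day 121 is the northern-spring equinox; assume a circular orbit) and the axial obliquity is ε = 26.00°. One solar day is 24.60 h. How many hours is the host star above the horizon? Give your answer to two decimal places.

14.80 h

Solar longitude: λ_s = 360° × (246 − 121)/422.30 = 106.559°.
sin δ = sin 26.00° × sin 106.559° = 0.42019, so δ = +24.847°.
cos H₀ = −tan φ · tan δ = −tan(+34.1°) × tan(+24.847°) = -0.3135, so H₀ = 1.8897 rad = 108.27°.
Daylight = 2H₀/(2π) × 24.60 h = (1.8897/π) × 24.60 = 14.80 h.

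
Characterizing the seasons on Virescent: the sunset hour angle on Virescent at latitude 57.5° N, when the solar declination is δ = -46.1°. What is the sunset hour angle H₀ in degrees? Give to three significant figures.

cos H₀ = −tan φ · tan δ = 1.6311 ≥ 1, so the host star never rises (polar night) and H₀ = 0.

H₀ = 0.00°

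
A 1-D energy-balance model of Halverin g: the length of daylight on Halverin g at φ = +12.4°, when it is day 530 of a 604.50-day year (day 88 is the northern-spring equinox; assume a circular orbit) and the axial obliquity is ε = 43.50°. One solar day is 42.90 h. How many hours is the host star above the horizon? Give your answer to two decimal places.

18.62 h

Solar longitude: λ_s = 360° × (530 − 88)/604.50 = 263.226°.
sin δ = sin 43.50° × sin 263.226° = -0.68355, so δ = -43.122°.
cos H₀ = −tan φ · tan δ = −tan(+12.4°) × tan(-43.122°) = 0.2059, so H₀ = 1.3634 rad = 78.12°.
Daylight = 2H₀/(2π) × 42.90 h = (1.3634/π) × 42.90 = 18.62 h.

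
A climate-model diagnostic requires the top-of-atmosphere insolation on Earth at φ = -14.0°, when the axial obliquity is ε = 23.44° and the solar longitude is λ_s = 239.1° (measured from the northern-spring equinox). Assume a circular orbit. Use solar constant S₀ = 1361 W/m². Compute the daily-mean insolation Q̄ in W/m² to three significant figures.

Solar declination: sin δ = sin ε · sin λ_s = sin 23.44° × sin 239.1° = -0.34133, so δ = -19.958°.
cos H₀ = −tan(-14.0°) tan(-19.958°) = -0.0905, H₀ = 1.6615 rad.
Bracket: H₀ sin φ sin δ + cos φ cos δ sin H₀ = 1.6615×-0.24192×-0.34133 + 0.97030×0.93994×0.99589 = 0.137198 + 0.908275 = 1.045473.
Q̄ = (S₀/π) × [bracket] = (1361/π) × 1.045473 = 452.9 W/m².

Q̄ ≈ 453 W/m²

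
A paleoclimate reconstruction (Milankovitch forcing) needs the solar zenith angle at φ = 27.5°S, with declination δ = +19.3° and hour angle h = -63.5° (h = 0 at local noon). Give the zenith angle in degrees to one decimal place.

cos θ_z = sin φ sin δ + cos φ cos δ cos h = -0.152615 + 0.373540 = 0.220925.
θ_z = arccos(0.220925) = 77.2°.

θ_z = 77.2°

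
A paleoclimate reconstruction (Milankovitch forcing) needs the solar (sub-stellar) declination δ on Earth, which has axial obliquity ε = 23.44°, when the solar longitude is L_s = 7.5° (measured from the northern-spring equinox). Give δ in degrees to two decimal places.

δ = +2.98°

sin δ = sin ε · sin L_s = sin 23.44° × sin 7.5° = 0.051922.
δ = arcsin(0.051922) = +2.98°.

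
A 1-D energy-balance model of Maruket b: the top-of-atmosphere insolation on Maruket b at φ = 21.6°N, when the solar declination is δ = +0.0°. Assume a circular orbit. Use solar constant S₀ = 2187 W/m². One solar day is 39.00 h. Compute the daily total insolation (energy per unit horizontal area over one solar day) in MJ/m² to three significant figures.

90.9 MJ/m²

cos H₀ = −tan(+21.6°) tan(+0.000°) = -0.0000, H₀ = 1.5708 rad.
Bracket: H₀ sin φ sin δ + cos φ cos δ sin H₀ = 1.5708×0.36812×0.00000 + 0.92978×1.00000×1.00000 = 0.000000 + 0.929780 = 0.929780.
Q̄ = (S₀/π) × [bracket] = (2187/π) × 0.929780 = 647.26 W/m².
Daily total = Q̄ × 39.00 h × 3600 s/h = 647.26 × 39.00 × 3600 / 10⁶ = 90.88 MJ/m².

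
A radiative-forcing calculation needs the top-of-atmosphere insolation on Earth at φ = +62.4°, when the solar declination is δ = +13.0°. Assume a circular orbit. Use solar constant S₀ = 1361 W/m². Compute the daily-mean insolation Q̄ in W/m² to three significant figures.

Q̄ ≈ 351 W/m²

cos H₀ = −tan(+62.4°) tan(+13.000°) = -0.4416, H₀ = 2.0282 rad.
Bracket: H₀ sin φ sin δ + cos φ cos δ sin H₀ = 2.0282×0.88620×0.22495 + 0.46330×0.97437×0.89721 = 0.404323 + 0.405024 = 0.809347.
Q̄ = (S₀/π) × [bracket] = (1361/π) × 0.809347 = 350.6 W/m².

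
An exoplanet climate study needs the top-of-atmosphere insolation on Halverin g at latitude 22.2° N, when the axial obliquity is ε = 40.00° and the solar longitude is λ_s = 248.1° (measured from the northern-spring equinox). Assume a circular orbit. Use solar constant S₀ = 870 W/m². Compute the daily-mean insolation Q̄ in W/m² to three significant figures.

Solar declination: sin δ = sin ε · sin λ_s = sin 40.00° × sin 248.1° = -0.59640, so δ = -36.613°.
cos H₀ = −tan(+22.2°) tan(-36.613°) = 0.3032, H₀ = 1.2627 rad.
Bracket: H₀ sin φ sin δ + cos φ cos δ sin H₀ = 1.2627×0.37784×-0.59640 + 0.92587×0.80269×0.95292 = -0.284542 + 0.708197 = 0.423655.
Q̄ = (S₀/π) × [bracket] = (870/π) × 0.423655 = 117.3 W/m².

Q̄ ≈ 117 W/m²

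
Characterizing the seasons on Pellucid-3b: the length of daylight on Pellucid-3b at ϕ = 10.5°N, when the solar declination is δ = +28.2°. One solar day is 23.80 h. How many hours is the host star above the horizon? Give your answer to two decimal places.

cos h₀ = −tan ϕ · tan δ = −tan(+10.5°) × tan(+28.200°) = -0.0994, so h₀ = 1.6703 rad = 95.70°.
Daylight = 2h₀/(2π) × 23.80 h = (1.6703/π) × 23.80 = 12.65 h.

12.65 h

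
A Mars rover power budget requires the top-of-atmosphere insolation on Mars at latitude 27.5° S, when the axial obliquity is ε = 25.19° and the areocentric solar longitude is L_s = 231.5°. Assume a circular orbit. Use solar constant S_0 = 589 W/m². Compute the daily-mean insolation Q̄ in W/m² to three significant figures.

sin δ = sin 25.19° × sin 231.5° = -0.33309, so δ = -19.457°.
cos h₀ = −tan(-27.5°) tan(-19.457°) = -0.1839, h₀ = 1.7557 rad.
Bracket: h₀ sin ϕ sin δ + cos ϕ cos δ sin h₀ = 1.7557×-0.46175×-0.33309 + 0.88701×0.94289×0.98294 = 0.270034 + 0.822085 = 1.092119.
Q̄ = (S_0/π) × [bracket] = (589/π) × 1.092119 = 204.8 W/m².

Q̄ ≈ 205 W/m²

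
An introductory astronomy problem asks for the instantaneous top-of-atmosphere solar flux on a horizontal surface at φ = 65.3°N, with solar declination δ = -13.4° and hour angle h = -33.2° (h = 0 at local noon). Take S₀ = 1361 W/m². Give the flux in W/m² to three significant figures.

176 W/m²

cos θ_z = sin φ sin δ + cos φ cos δ cos h = -0.210545 + 0.340137 = 0.129592.
Flux = S₀ · cos θ_z = 1361 × 0.129592 = 176.4 W/m².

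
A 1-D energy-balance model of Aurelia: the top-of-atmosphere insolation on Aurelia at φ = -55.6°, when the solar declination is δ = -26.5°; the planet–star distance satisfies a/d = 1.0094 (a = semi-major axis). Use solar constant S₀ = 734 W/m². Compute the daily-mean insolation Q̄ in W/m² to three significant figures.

Q̄ ≈ 292 W/m²

cos H₀ = −tan(-55.6°) tan(-26.500°) = -0.7282, H₀ = 2.3864 rad.
Bracket: H₀ sin φ sin δ + cos φ cos δ sin H₀ = 2.3864×-0.82511×-0.44620 + 0.56497×0.89493×0.68541 = 0.878587 + 0.346549 = 1.225136.
Inverse-square distance factor (a/d)² = 1.0094² = 1.018888.
Q̄ = (S₀/π) × 1.018888 × [bracket] = (734/π) × 1.018888 × 1.225136 = 291.6 W/m².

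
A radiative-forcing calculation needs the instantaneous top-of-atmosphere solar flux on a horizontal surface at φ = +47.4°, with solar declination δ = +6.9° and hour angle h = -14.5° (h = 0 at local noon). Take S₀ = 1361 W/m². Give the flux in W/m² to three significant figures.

cos θ_z = sin φ sin δ + cos φ cos δ cos h = 0.088432 + 0.650570 = 0.739002.
Flux = S₀ · cos θ_z = 1361 × 0.739002 = 1006 W/m².

1.01e+03 W/m²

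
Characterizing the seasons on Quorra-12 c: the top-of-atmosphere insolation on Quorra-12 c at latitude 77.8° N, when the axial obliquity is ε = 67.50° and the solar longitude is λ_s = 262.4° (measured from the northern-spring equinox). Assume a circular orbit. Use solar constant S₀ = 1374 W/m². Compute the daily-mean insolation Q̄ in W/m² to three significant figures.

Q̄ ≈ 0.00 W/m²

Solar declination: sin δ = sin ε · sin λ_s = sin 67.50° × sin 262.4° = -0.91576, so δ = -66.314°.
cos H₀ = −tan(+77.8°) tan(-66.314°) = 10.5437 ≥ 1 ⇒ polar night, H₀ = 0 and Q̄ = 0.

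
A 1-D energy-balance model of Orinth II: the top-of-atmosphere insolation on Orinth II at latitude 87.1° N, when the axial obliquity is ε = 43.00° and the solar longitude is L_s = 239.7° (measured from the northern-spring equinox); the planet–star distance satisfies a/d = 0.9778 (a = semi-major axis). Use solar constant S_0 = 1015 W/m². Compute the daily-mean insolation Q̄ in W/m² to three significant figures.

Q̄ ≈ 0.00 W/m²

Solar declination: sin δ = sin ε · sin L_s = sin 43.00° × sin 239.7° = -0.58883, so δ = -36.074°.
cos h₀ = −tan(+87.1°) tan(-36.074°) = 14.3813 ≥ 1 ⇒ polar night, h₀ = 0 and Q̄ = 0.
Inverse-square distance factor (a/d)² = 0.9778² = 0.956093.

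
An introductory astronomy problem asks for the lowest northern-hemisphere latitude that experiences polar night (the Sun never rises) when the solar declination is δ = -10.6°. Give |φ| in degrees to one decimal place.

|φ| = 79.4°

Polar night requires cos H₀ = −tan φ tan δ ≥ 1, i.e. tan φ tan δ ≤ −1.
The boundary is |tan φ| · |tan δ| = 1, so |φ| = 90° − |δ| = 90° − 10.6° = 79.4° in the northern hemisphere.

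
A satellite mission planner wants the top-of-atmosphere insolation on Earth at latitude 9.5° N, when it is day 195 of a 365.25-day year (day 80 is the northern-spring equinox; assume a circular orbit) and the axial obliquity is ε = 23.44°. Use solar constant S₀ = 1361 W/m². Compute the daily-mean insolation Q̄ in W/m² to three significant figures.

Solar longitude: λ_s = 360° × (195 − 80)/365.25 = 113.347°.
sin δ = sin 23.44° × sin 113.347° = 0.36522, so δ = +21.421°.
cos H₀ = −tan(+9.5°) tan(+21.421°) = -0.0657, H₀ = 1.6365 rad.
Bracket: H₀ sin φ sin δ + cos φ cos δ sin H₀ = 1.6365×0.16505×0.36522 + 0.98629×0.93092×0.99784 = 0.098648 + 0.916174 = 1.014822.
Q̄ = (S₀/π) × [bracket] = (1361/π) × 1.014822 = 439.6 W/m².

Q̄ ≈ 440 W/m²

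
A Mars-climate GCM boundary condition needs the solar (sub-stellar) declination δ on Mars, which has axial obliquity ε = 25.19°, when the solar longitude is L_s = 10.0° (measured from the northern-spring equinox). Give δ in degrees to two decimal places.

δ = +4.24°

sin δ = sin ε · sin L_s = sin 25.19° × sin 10.0° = 0.073908.
δ = arcsin(0.073908) = +4.24°.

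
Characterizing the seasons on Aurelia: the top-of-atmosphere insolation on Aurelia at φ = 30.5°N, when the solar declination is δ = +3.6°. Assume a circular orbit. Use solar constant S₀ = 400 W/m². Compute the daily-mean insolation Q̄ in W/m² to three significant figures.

cos H₀ = −tan(+30.5°) tan(+3.600°) = -0.0371, H₀ = 1.6079 rad.
Bracket: H₀ sin φ sin δ + cos φ cos δ sin H₀ = 1.6079×0.50754×0.06279 + 0.86163×0.99803×0.99931 = 0.051241 + 0.859339 = 0.910580.
Q̄ = (S₀/π) × [bracket] = (400/π) × 0.910580 = 115.9 W/m².

Q̄ ≈ 116 W/m²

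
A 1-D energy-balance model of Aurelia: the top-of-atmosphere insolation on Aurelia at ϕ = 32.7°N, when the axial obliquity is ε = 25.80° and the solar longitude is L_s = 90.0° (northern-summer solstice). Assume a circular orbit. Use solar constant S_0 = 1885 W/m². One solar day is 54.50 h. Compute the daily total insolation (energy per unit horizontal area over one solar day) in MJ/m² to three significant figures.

137 MJ/m²

Solar declination: sin δ = sin ε · sin L_s = sin 25.80° × sin 90.0° = 0.43523, so δ = +25.800°.
cos h₀ = −tan(+32.7°) tan(+25.800°) = -0.3103, h₀ = 1.8864 rad.
Bracket: h₀ sin ϕ sin δ + cos ϕ cos δ sin h₀ = 1.8864×0.54024×0.43523 + 0.84151×0.90032×0.95062 = 0.443547 + 0.720217 = 1.163764.
Q̄ = (S_0/π) × [bracket] = (1885/π) × 1.163764 = 698.27 W/m².
Daily total = Q̄ × 54.50 h × 3600 s/h = 698.27 × 54.50 × 3600 / 10⁶ = 137.0 MJ/m².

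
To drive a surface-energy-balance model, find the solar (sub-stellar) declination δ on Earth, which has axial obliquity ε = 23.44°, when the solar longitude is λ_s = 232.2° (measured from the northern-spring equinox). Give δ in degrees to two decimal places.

sin δ = sin ε · sin λ_s = sin 23.44° × sin 232.2° = -0.314315.
δ = arcsin(-0.314315) = -18.32°.

δ = -18.32°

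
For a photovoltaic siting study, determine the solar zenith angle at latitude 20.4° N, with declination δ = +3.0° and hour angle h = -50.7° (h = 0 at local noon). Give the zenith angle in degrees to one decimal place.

cos θ_z = sin ϕ sin δ + cos ϕ cos δ cos h = 0.018243 + 0.592843 = 0.611086.
θ_z = arccos(0.611086) = 52.3°.

θ_z = 52.3°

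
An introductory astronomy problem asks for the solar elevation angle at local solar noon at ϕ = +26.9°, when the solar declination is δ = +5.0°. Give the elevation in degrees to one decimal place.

At local noon the hour angle is zero, so the zenith angle equals |ϕ − δ| = |+26.9° − (+5.000°)| = 21.900°.
Elevation = 90° − 21.900° = 68.1°.

68.1°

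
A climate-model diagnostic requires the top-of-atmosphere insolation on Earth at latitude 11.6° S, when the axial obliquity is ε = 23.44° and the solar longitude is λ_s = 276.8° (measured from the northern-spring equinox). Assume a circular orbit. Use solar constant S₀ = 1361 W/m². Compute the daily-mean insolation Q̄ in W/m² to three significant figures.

Q̄ ≈ 445 W/m²

Solar declination: sin δ = sin ε · sin λ_s = sin 23.44° × sin 276.8° = -0.39499, so δ = -23.265°.
cos H₀ = −tan(-11.6°) tan(-23.265°) = -0.0883, H₀ = 1.6592 rad.
Bracket: H₀ sin φ sin δ + cos φ cos δ sin H₀ = 1.6592×-0.20108×-0.39499 + 0.97958×0.91869×0.99610 = 0.131781 + 0.896421 = 1.028202.
Q̄ = (S₀/π) × [bracket] = (1361/π) × 1.028202 = 445.4 W/m².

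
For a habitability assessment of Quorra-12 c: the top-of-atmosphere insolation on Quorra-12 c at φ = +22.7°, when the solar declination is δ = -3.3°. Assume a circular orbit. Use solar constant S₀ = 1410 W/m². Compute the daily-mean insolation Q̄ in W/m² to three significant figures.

cos H₀ = −tan(+22.7°) tan(-3.300°) = 0.0241, H₀ = 1.5467 rad.
Bracket: H₀ sin φ sin δ + cos φ cos δ sin H₀ = 1.5467×0.38591×-0.05756 + 0.92254×0.99834×0.99971 = -0.034357 + 0.920741 = 0.886384.
Q̄ = (S₀/π) × [bracket] = (1410/π) × 0.886384 = 397.8 W/m².

Q̄ ≈ 398 W/m²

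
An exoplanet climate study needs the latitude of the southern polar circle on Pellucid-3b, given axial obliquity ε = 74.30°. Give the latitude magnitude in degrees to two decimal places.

15.70°

The polar circle is the lowest latitude that experiences at least one full rotation of continuous darkness at the northern-summer solstice; it lies at |ϕ| = 90° − ε = 90° − 74.30° = 15.70°.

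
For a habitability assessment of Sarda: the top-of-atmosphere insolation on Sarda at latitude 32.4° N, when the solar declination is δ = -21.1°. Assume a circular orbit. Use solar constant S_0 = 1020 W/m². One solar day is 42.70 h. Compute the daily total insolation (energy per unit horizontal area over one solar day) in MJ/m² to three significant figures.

25.4 MJ/m²

cos h₀ = −tan(+32.4°) tan(-21.100°) = 0.2449, h₀ = 1.3234 rad.
Bracket: h₀ sin ϕ sin δ + cos ϕ cos δ sin h₀ = 1.3234×0.53583×-0.36000 + 0.84433×0.93295×0.96955 = -0.255282 + 0.763732 = 0.508450.
Q̄ = (S_0/π) × [bracket] = (1020/π) × 0.508450 = 165.08 W/m².
Daily total = Q̄ × 42.70 h × 3600 s/h = 165.08 × 42.70 × 3600 / 10⁶ = 25.38 MJ/m².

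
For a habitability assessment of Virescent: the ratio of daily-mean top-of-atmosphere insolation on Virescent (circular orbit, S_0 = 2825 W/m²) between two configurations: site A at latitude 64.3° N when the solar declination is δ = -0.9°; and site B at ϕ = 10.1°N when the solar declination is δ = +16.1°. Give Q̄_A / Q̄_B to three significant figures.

— Configuration A (ϕ=+64.3°):
cos h₀ = −tan(+64.3°) tan(-0.900°) = 0.0326, h₀ = 1.5381 rad.
Bracket: h₀ sin ϕ sin δ + cos ϕ cos δ sin h₀ = 1.5381×0.90108×-0.01571 + 0.43366×0.99988×0.99947 = -0.021773 + 0.433378 = 0.411605.
Q̄ = (S_0/π) × [bracket] = (2825/π) × 0.411605 = 370.13 W/m².
— Configuration B (ϕ=+10.1°):
cos h₀ = −tan(+10.1°) tan(+16.100°) = -0.0514, h₀ = 1.6222 rad.
Bracket: h₀ sin ϕ sin δ + cos ϕ cos δ sin h₀ = 1.6222×0.17537×0.27731 + 0.98450×0.96078×0.99868 = 0.078891 + 0.944639 = 1.023530.
Q̄ = (S_0/π) × [bracket] = (2825/π) × 1.023530 = 920.38 W/m².
Ratio Q̄_A / Q̄_B = 370.13 / 920.38 = 0.4021.

Q̄_A / Q̄_B ≈ 0.402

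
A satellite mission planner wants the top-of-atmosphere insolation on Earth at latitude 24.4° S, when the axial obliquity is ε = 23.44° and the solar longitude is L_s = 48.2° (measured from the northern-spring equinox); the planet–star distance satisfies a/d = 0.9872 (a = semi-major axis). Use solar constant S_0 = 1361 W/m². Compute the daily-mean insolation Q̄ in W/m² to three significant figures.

Q̄ ≈ 290 W/m²

Solar declination: sin δ = sin ε · sin L_s = sin 23.44° × sin 48.2° = 0.29654, so δ = +17.250°.
cos h₀ = −tan(-24.4°) tan(+17.250°) = 0.1409, h₀ = 1.4295 rad.
Bracket: h₀ sin ϕ sin δ + cos ϕ cos δ sin h₀ = 1.4295×-0.41310×0.29654 + 0.91068×0.95502×0.99003 = -0.175115 + 0.861047 = 0.685932.
Inverse-square distance factor (a/d)² = 0.9872² = 0.974564.
Q̄ = (S_0/π) × 0.974564 × [bracket] = (1361/π) × 0.974564 × 0.685932 = 289.6 W/m².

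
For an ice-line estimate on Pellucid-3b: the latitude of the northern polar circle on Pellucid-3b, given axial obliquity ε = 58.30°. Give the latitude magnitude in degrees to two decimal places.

The polar circle is the lowest latitude that experiences at least one full rotation of continuous daylight at the northern-summer solstice; it lies at |ϕ| = 90° − ε = 90° − 58.30° = 31.70°.

31.70°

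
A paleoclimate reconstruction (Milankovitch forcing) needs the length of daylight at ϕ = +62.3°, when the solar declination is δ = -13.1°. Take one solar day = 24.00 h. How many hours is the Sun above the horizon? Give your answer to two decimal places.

cos h₀ = −tan ϕ · tan δ = −tan(+62.3°) × tan(-13.100°) = 0.4432, so h₀ = 1.1116 rad = 63.69°.
Daylight = 2h₀/(2π) × 24.00 h = (1.1116/π) × 24.00 = 8.49 h.

8.49 h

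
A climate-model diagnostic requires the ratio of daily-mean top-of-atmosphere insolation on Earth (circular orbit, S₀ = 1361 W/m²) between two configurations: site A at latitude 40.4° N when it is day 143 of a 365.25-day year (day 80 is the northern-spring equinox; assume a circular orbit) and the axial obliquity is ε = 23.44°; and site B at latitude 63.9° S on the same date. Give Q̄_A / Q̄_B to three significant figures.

— Configuration A (φ=+40.4°):
Solar longitude: λ_s = 360° × (143 − 80)/365.25 = 62.094°.
sin δ = sin 23.44° × sin 62.094° = 0.35153, so δ = +20.581°.
cos H₀ = −tan(+40.4°) tan(+20.581°) = -0.3196, H₀ = 1.8961 rad.
Bracket: H₀ sin φ sin δ + cos φ cos δ sin H₀ = 1.8961×0.64812×0.35153 + 0.76154×0.93618×0.94756 = 0.431995 + 0.675552 = 1.107547.
Q̄ = (S₀/π) × [bracket] = (1361/π) × 1.107547 = 479.81 W/m².
— Configuration B (φ=-63.9°):
cos H₀ = −tan(-63.9°) tan(+20.581°) = 0.7665, H₀ = 0.6974 rad.
Bracket: H₀ sin φ sin δ + cos φ cos δ sin H₀ = 0.6974×-0.89803×0.35153 + 0.43994×0.93618×0.64226 = -0.220158 + 0.264523 = 0.044365.
Q̄ = (S₀/π) × [bracket] = (1361/π) × 0.044365 = 19.220 W/m².
Ratio Q̄_A / Q̄_B = 479.81 / 19.220 = 24.96.

Q̄_A / Q̄_B ≈ 25.0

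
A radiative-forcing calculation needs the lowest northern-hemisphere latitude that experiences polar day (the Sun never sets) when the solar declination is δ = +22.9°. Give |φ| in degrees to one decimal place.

Polar day requires cos H₀ = −tan φ tan δ ≤ −1, i.e. tan φ tan δ ≥ 1.
The boundary is |tan φ| · |tan δ| = 1, so |φ| = 90° − |δ| = 90° − 22.9° = 67.1° in the northern hemisphere.

|φ| = 67.1°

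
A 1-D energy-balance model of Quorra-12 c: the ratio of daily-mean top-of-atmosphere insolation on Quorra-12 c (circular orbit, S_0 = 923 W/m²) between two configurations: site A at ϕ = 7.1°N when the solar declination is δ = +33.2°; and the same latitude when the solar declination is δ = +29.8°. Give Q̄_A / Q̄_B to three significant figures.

— Configuration A (ϕ=+7.1°):
cos h₀ = −tan(+7.1°) tan(+33.200°) = -0.0815, h₀ = 1.6524 rad.
Bracket: h₀ sin ϕ sin δ + cos ϕ cos δ sin h₀ = 1.6524×0.12360×0.54756 + 0.99233×0.83676×0.99667 = 0.111832 + 0.827577 = 0.939409.
Q̄ = (S_0/π) × [bracket] = (923/π) × 0.939409 = 276.00 W/m².
— Configuration B (ϕ=+7.1°):
cos h₀ = −tan(+7.1°) tan(+29.800°) = -0.0713, h₀ = 1.6422 rad.
Bracket: h₀ sin ϕ sin δ + cos ϕ cos δ sin h₀ = 1.6422×0.12360×0.49697 + 0.99233×0.86777×0.99745 = 0.100873 + 0.858918 = 0.959791.
Q̄ = (S_0/π) × [bracket] = (923/π) × 0.959791 = 281.99 W/m².
Ratio Q̄_A / Q̄_B = 276.00 / 281.99 = 0.9788.

Q̄_A / Q̄_B ≈ 0.979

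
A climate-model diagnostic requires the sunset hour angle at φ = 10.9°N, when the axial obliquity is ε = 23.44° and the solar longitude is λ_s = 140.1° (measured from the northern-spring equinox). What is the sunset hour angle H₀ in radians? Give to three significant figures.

Solar declination: sin δ = sin ε · sin λ_s = sin 23.44° × sin 140.1° = 0.25516, so δ = +14.783°.
cos H₀ = −tan φ · tan δ = −tan(+10.9°) × tan(+14.783°) = -0.0508, so H₀ = 1.6216 rad = 92.91°.

H₀ = 1.62 rad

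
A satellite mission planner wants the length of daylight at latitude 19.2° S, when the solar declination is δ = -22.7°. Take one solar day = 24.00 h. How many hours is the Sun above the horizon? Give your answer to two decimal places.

cos H₀ = −tan φ · tan δ = −tan(-19.2°) × tan(-22.700°) = -0.1457, so H₀ = 1.7170 rad = 98.38°.
Daylight = 2H₀/(2π) × 24.00 h = (1.7170/π) × 24.00 = 13.12 h.

13.12 h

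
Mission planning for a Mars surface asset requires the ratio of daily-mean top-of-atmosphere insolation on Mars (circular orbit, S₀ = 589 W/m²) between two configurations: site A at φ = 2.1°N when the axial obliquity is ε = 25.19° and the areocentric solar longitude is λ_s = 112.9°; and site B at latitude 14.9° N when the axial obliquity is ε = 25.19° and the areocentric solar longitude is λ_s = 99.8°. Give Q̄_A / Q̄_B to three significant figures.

— Configuration A (φ=+2.1°):
sin δ = sin 25.19° × sin 112.9° = 0.39208, so δ = +23.084°.
cos H₀ = −tan(+2.1°) tan(+23.084°) = -0.0156, H₀ = 1.5864 rad.
Bracket: H₀ sin φ sin δ + cos φ cos δ sin H₀ = 1.5864×0.03664×0.39208 + 0.99933×0.91993×0.99988 = 0.022790 + 0.919203 = 0.941993.
Q̄ = (S₀/π) × [bracket] = (589/π) × 0.941993 = 176.61 W/m².
— Configuration B (φ=+14.9°):
sin δ = sin 25.19° × sin 99.8° = 0.41941, so δ = +24.797°.
cos H₀ = −tan(+14.9°) tan(+24.797°) = -0.1229, H₀ = 1.6940 rad.
Bracket: H₀ sin φ sin δ + cos φ cos δ sin H₀ = 1.6940×0.25713×0.41941 + 0.96638×0.90780×0.99242 = 0.182686 + 0.870630 = 1.053316.
Q̄ = (S₀/π) × [bracket] = (589/π) × 1.053316 = 197.48 W/m².
Ratio Q̄_A / Q̄_B = 176.61 / 197.48 = 0.8943.

Q̄_A / Q̄_B ≈ 0.894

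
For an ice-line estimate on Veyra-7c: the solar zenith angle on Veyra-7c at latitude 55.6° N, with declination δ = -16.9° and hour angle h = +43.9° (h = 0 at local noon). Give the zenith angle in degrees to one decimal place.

θ_z = 81.4°

cos θ_z = sin ϕ sin δ + cos ϕ cos δ cos h = -0.239862 + 0.389507 = 0.149645.
θ_z = arccos(0.149645) = 81.4°.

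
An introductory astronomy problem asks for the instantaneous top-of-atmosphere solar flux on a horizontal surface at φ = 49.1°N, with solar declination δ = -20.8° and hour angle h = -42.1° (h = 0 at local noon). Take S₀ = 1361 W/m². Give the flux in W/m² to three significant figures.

253 W/m²

cos θ_z = sin φ sin δ + cos φ cos δ cos h = -0.268409 + 0.454140 = 0.185731.
Flux = S₀ · cos θ_z = 1361 × 0.185731 = 252.8 W/m².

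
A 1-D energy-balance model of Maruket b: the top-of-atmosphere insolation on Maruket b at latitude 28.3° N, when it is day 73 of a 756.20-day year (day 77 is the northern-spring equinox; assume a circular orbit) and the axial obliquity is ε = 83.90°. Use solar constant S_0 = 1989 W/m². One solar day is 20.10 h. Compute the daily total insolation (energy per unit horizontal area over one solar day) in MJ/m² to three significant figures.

Solar longitude: L_s = 360° × (73 − 77)/756.20 = -1.904°, i.e. -1.904° + 360° = 358.096°.
sin δ = sin 83.90° × sin 358.096° = -0.03304, so δ = -1.893°.
cos h₀ = −tan(+28.3°) tan(-1.893°) = 0.0178, h₀ = 1.5530 rad.
Bracket: h₀ sin ϕ sin δ + cos ϕ cos δ sin h₀ = 1.5530×0.47409×-0.03304 + 0.88048×0.99945×0.99984 = -0.024326 + 0.879855 = 0.855529.
Q̄ = (S_0/π) × [bracket] = (1989/π) × 0.855529 = 541.65 W/m².
Daily total = Q̄ × 20.10 h × 3600 s/h = 541.65 × 20.10 × 3600 / 10⁶ = 39.19 MJ/m².

39.2 MJ/m²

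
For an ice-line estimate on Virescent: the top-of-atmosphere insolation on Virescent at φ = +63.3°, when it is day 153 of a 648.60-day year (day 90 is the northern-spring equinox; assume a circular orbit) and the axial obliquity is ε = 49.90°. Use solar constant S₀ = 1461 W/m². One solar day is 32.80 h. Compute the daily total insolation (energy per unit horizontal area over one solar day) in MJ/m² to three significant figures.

67.7 MJ/m²

Solar longitude: λ_s = 360° × (153 − 90)/648.60 = 34.968°.
sin δ = sin 49.90° × sin 34.968° = 0.43839, so δ = +26.001°.
cos H₀ = −tan(+63.3°) tan(+26.001°) = -0.9698, H₀ = 2.8952 rad.
Bracket: H₀ sin φ sin δ + cos φ cos δ sin H₀ = 2.8952×0.89337×0.43839 + 0.44932×0.89879×0.24394 = 1.133889 + 0.098514 = 1.232403.
Q̄ = (S₀/π) × [bracket] = (1461/π) × 1.232403 = 573.13 W/m².
Daily total = Q̄ × 32.80 h × 3600 s/h = 573.13 × 32.80 × 3600 / 10⁶ = 67.68 MJ/m².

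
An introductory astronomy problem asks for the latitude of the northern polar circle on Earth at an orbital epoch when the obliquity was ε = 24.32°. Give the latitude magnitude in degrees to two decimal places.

The polar circle is the lowest latitude that experiences at least one full rotation of continuous daylight at the northern-summer solstice; it lies at |ϕ| = 90° − ε = 90° − 24.32° = 65.68°.

65.68°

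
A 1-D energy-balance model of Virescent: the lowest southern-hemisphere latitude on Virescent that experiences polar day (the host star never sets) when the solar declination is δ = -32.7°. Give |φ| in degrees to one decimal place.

|φ| = 57.3°

Polar day requires cos H₀ = −tan φ tan δ ≤ −1, i.e. tan φ tan δ ≥ 1.
The boundary is |tan φ| · |tan δ| = 1, so |φ| = 90° − |δ| = 90° − 32.7° = 57.3° in the southern hemisphere.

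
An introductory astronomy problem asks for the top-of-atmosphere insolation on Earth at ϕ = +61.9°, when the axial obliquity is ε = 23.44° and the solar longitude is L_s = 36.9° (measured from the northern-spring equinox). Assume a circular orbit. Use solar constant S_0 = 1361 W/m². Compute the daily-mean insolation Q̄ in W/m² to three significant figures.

Solar declination: sin δ = sin ε · sin L_s = sin 23.44° × sin 36.9° = 0.23884, so δ = +13.818°.
cos h₀ = −tan(+61.9°) tan(+13.818°) = -0.4606, h₀ = 2.0495 rad.
Bracket: h₀ sin ϕ sin δ + cos ϕ cos δ sin h₀ = 2.0495×0.88213×0.23884 + 0.47101×0.97106×0.88759 = 0.431805 + 0.405965 = 0.837770.
Q̄ = (S_0/π) × [bracket] = (1361/π) × 0.837770 = 362.9 W/m².

Q̄ ≈ 363 W/m²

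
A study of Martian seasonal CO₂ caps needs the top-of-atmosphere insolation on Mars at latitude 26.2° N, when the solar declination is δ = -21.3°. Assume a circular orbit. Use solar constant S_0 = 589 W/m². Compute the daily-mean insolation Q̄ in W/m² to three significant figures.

Q̄ ≈ 112 W/m²

cos h₀ = −tan(+26.2°) tan(-21.300°) = 0.1918, h₀ = 1.3778 rad.
Bracket: h₀ sin ϕ sin δ + cos ϕ cos δ sin h₀ = 1.3778×0.44151×-0.36325 + 0.89726×0.93169×0.98142 = -0.220970 + 0.820436 = 0.599466.
Q̄ = (S_0/π) × [bracket] = (589/π) × 0.599466 = 112.4 W/m².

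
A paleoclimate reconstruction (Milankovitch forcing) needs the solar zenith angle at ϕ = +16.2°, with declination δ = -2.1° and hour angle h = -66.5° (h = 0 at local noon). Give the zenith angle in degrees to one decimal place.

θ_z = 68.1°

cos θ_z = sin ϕ sin δ + cos ϕ cos δ cos h = -0.010223 + 0.382659 = 0.372436.
θ_z = arccos(0.372436) = 68.1°.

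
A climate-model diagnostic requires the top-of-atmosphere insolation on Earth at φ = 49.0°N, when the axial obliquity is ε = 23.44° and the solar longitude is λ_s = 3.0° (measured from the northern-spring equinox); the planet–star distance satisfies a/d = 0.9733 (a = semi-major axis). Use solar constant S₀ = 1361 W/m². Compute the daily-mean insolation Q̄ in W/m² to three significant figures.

Q̄ ≈ 279 W/m²

Solar declination: sin δ = sin ε · sin λ_s = sin 23.44° × sin 3.0° = 0.02082, so δ = +1.193°.
cos H₀ = −tan(+49.0°) tan(+1.193°) = -0.0240, H₀ = 1.5948 rad.
Bracket: H₀ sin φ sin δ + cos φ cos δ sin H₀ = 1.5948×0.75471×0.02082 + 0.65606×0.99978×0.99971 = 0.025059 + 0.655725 = 0.680784.
Inverse-square distance factor (a/d)² = 0.9733² = 0.947313.
Q̄ = (S₀/π) × 0.947313 × [bracket] = (1361/π) × 0.947313 × 0.680784 = 279.4 W/m².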